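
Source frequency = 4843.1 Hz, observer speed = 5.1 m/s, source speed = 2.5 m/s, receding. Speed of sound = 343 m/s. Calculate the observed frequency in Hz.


Given values:
  f_s = 4843.1 Hz, v_o = 5.1 m/s, v_s = 2.5 m/s
  Direction: receding
Formula: f_o = f_s * (c - v_o) / (c + v_s)
Numerator: c - v_o = 343 - 5.1 = 337.9
Denominator: c + v_s = 343 + 2.5 = 345.5
f_o = 4843.1 * 337.9 / 345.5 = 4736.57

4736.57 Hz


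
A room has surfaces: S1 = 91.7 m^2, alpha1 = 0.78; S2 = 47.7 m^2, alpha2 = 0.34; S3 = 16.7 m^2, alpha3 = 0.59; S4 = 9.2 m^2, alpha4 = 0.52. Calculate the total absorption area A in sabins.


Given surfaces:
  Surface 1: 91.7 * 0.78 = 71.526
  Surface 2: 47.7 * 0.34 = 16.218
  Surface 3: 16.7 * 0.59 = 9.853
  Surface 4: 9.2 * 0.52 = 4.784
Formula: A = sum(Si * alpha_i)
A = 71.526 + 16.218 + 9.853 + 4.784
A = 102.38

102.38 sabins


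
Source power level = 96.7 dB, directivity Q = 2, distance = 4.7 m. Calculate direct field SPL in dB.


Given values:
  Lw = 96.7 dB, Q = 2, r = 4.7 m
Formula: SPL = Lw + 10 * log10(Q / (4 * pi * r^2))
Compute 4 * pi * r^2 = 4 * pi * 4.7^2 = 277.5911
Compute Q / denom = 2 / 277.5911 = 0.00720484
Compute 10 * log10(0.00720484) = -21.4238
SPL = 96.7 + (-21.4238) = 75.28

75.28 dB


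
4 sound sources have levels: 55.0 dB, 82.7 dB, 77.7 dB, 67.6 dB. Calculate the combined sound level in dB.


Formula: L_total = 10 * log10( sum(10^(Li/10)) )
  Source 1: 10^(55.0/10) = 316227.766
  Source 2: 10^(82.7/10) = 186208713.6663
  Source 3: 10^(77.7/10) = 58884365.5356
  Source 4: 10^(67.6/10) = 5754399.3734
Sum of linear values = 251163706.3413
L_total = 10 * log10(251163706.3413) = 84.0

84.0 dB


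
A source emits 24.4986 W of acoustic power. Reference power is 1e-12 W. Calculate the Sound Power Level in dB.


Given values:
  W = 24.4986 W
  W_ref = 1e-12 W
Formula: SWL = 10 * log10(W / W_ref)
Compute ratio: W / W_ref = 24498600000000
Compute log10: log10(24498600000000) = 13.389141
Multiply: SWL = 10 * 13.389141 = 133.89

133.89 dB


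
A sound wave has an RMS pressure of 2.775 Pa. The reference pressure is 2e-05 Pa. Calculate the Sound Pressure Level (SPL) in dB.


Given values:
  p = 2.775 Pa
  p_ref = 2e-05 Pa
Formula: SPL = 20 * log10(p / p_ref)
Compute ratio: p / p_ref = 2.775 / 2e-05 = 138750
Compute log10: log10(138750) = 5.142233
Multiply: SPL = 20 * 5.142233 = 102.84

102.84 dB


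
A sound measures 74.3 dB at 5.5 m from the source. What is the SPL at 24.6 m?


Given values:
  SPL1 = 74.3 dB, r1 = 5.5 m, r2 = 24.6 m
Formula: SPL2 = SPL1 - 20 * log10(r2 / r1)
Compute ratio: r2 / r1 = 24.6 / 5.5 = 4.4727
Compute log10: log10(4.4727) = 0.65057
Compute drop: 20 * 0.65057 = 13.0114
SPL2 = 74.3 - 13.0114 = 61.29

61.29 dB


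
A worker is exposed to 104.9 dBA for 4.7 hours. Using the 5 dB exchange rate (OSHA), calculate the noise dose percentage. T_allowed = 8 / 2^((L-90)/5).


Given values:
  L = 104.9 dBA, T = 4.7 hours
Formula: T_allowed = 8 / 2^((L - 90) / 5)
Compute exponent: (104.9 - 90) / 5 = 2.98
Compute 2^(2.98) = 7.889862
T_allowed = 8 / 7.889862 = 1.013959 hours
Dose = (T / T_allowed) * 100
Dose = (4.7 / 1.013959) * 100 = 463.53

463.53 %


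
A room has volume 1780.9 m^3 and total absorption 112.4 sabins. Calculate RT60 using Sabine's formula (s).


Given values:
  V = 1780.9 m^3
  A = 112.4 sabins
Formula: RT60 = 0.161 * V / A
Numerator: 0.161 * 1780.9 = 286.7249
RT60 = 286.7249 / 112.4 = 2.551

2.551 s


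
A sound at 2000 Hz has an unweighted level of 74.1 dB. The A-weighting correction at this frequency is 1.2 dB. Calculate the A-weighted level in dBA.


Given values:
  SPL = 74.1 dB
  A-weighting at 2000 Hz = 1.2 dB
Formula: L_A = SPL + A_weight
L_A = 74.1 + (1.2)
L_A = 75.3

75.3 dBA


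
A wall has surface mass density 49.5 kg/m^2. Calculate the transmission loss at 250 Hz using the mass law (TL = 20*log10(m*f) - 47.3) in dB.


Given values:
  m = 49.5 kg/m^2, f = 250 Hz
Formula: TL = 20 * log10(m * f) - 47.3
Compute m * f = 49.5 * 250 = 12375.0
Compute log10(12375.0) = 4.092545
Compute 20 * 4.092545 = 81.8509
TL = 81.8509 - 47.3 = 34.55

34.55 dB


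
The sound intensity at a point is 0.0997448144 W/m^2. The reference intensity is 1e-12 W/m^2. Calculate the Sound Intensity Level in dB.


Given values:
  I = 0.0997448144 W/m^2
  I_ref = 1e-12 W/m^2
Formula: SIL = 10 * log10(I / I_ref)
Compute ratio: I / I_ref = 99744814400
Compute log10: log10(99744814400) = 10.99889
Multiply: SIL = 10 * 10.99889 = 109.99

109.99 dB


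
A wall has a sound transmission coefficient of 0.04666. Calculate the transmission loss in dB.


Given values:
  tau = 0.04666
Formula: TL = 10 * log10(1 / tau)
Compute 1 / tau = 1 / 0.04666 = 21.4316
Compute log10(21.4316) = 1.331055
TL = 10 * 1.331055 = 13.31

13.31 dB


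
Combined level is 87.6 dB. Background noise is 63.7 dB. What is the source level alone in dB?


Given values:
  L_total = 87.6 dB, L_bg = 63.7 dB
Formula: L_source = 10 * log10(10^(L_total/10) - 10^(L_bg/10))
Convert to linear:
  10^(87.6/10) = 575439937.3372
  10^(63.7/10) = 2344228.8153
Difference: 575439937.3372 - 2344228.8153 = 573095708.5219
L_source = 10 * log10(573095708.5219) = 87.58

87.58 dB


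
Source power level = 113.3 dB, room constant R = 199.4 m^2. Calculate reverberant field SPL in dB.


Given values:
  Lw = 113.3 dB, R = 199.4 m^2
Formula: SPL = Lw + 10 * log10(4 / R)
Compute 4 / R = 4 / 199.4 = 0.02006
Compute 10 * log10(0.02006) = -16.9767
SPL = 113.3 + (-16.9767) = 96.32

96.32 dB


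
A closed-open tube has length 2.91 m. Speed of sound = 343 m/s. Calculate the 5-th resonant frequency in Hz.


Given values:
  Tube type: closed-open, L = 2.91 m, c = 343 m/s, n = 5
Formula: f_n = (2n - 1) * c / (4 * L)
Compute 2n - 1 = 2*5 - 1 = 9
Compute 4 * L = 4 * 2.91 = 11.64
f = 9 * 343 / 11.64
f = 265.21

265.21 Hz


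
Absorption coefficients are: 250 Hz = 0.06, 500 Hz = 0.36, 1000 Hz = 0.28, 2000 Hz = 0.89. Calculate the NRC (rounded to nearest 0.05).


Given values:
  a_250 = 0.06, a_500 = 0.36
  a_1000 = 0.28, a_2000 = 0.89
Formula: NRC = (a250 + a500 + a1000 + a2000) / 4
Sum = 0.06 + 0.36 + 0.28 + 0.89 = 1.59
NRC = 1.59 / 4 = 0.3975
Rounded to nearest 0.05: 0.4

0.4


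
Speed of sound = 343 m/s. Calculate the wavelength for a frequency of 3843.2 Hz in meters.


Given values:
  c = 343 m/s, f = 3843.2 Hz
Formula: lambda = c / f
lambda = 343 / 3843.2
lambda = 0.0892

0.0892 m


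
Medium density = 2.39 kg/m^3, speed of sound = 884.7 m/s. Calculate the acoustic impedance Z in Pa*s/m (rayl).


Given values:
  rho = 2.39 kg/m^3
  c = 884.7 m/s
Formula: Z = rho * c
Z = 2.39 * 884.7
Z = 2114.43

2114.43 rayl


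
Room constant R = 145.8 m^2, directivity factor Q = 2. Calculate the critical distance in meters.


Given values:
  R = 145.8 m^2, Q = 2
Formula: d_c = 0.141 * sqrt(Q * R)
Compute Q * R = 2 * 145.8 = 291.6
Compute sqrt(291.6) = 17.0763
d_c = 0.141 * 17.0763 = 2.408

2.408 m


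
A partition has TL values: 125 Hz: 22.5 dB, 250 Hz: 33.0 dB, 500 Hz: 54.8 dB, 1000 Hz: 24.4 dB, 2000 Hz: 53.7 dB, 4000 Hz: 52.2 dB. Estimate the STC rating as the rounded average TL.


Given TL values at each frequency:
  125 Hz: 22.5 dB
  250 Hz: 33.0 dB
  500 Hz: 54.8 dB
  1000 Hz: 24.4 dB
  2000 Hz: 53.7 dB
  4000 Hz: 52.2 dB
Formula: STC ~ round(average of TL values)
Sum = 22.5 + 33.0 + 54.8 + 24.4 + 53.7 + 52.2 = 240.6
Average = 240.6 / 6 = 40.1
Rounded: 40

40


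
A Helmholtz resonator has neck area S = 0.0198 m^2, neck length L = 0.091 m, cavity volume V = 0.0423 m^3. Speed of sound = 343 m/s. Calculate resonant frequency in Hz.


Given values:
  S = 0.0198 m^2, L = 0.091 m, V = 0.0423 m^3, c = 343 m/s
Formula: f = (c / (2*pi)) * sqrt(S / (V * L))
Compute V * L = 0.0423 * 0.091 = 0.0038493
Compute S / (V * L) = 0.0198 / 0.0038493 = 5.1438
Compute sqrt(5.1438) = 2.267995
Compute c / (2*pi) = 343 / 6.283185 = 54.590148
f = 54.590148 * 2.267995 = 123.81

123.81 Hz


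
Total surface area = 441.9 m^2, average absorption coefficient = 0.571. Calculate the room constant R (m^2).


Given values:
  S = 441.9 m^2, alpha = 0.571
Formula: R = S * alpha / (1 - alpha)
Numerator: 441.9 * 0.571 = 252.3249
Denominator: 1 - 0.571 = 0.429
R = 252.3249 / 0.429 = 588.17

588.17 m^2


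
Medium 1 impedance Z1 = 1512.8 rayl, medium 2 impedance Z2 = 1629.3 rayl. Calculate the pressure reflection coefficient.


Given values:
  Z1 = 1512.8 rayl, Z2 = 1629.3 rayl
Formula: R = (Z2 - Z1) / (Z2 + Z1)
Numerator: Z2 - Z1 = 1629.3 - 1512.8 = 116.5
Denominator: Z2 + Z1 = 1629.3 + 1512.8 = 3142.1
R = 116.5 / 3142.1 = 0.0371

0.0371


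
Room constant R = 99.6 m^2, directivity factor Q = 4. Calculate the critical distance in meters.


Given values:
  R = 99.6 m^2, Q = 4
Formula: d_c = 0.141 * sqrt(Q * R)
Compute Q * R = 4 * 99.6 = 398.4
Compute sqrt(398.4) = 19.96
d_c = 0.141 * 19.96 = 2.814

2.814 m


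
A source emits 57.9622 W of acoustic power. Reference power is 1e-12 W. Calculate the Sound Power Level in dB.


Given values:
  W = 57.9622 W
  W_ref = 1e-12 W
Formula: SWL = 10 * log10(W / W_ref)
Compute ratio: W / W_ref = 57962200000000
Compute log10: log10(57962200000000) = 13.763145
Multiply: SWL = 10 * 13.763145 = 137.63

137.63 dB


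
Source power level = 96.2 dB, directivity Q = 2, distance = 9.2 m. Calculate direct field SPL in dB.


Given values:
  Lw = 96.2 dB, Q = 2, r = 9.2 m
Formula: SPL = Lw + 10 * log10(Q / (4 * pi * r^2))
Compute 4 * pi * r^2 = 4 * pi * 9.2^2 = 1063.6176
Compute Q / denom = 2 / 1063.6176 = 0.00188038
Compute 10 * log10(0.00188038) = -27.2575
SPL = 96.2 + (-27.2575) = 68.94

68.94 dB


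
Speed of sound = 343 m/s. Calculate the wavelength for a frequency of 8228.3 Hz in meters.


Given values:
  c = 343 m/s, f = 8228.3 Hz
Formula: lambda = c / f
lambda = 343 / 8228.3
lambda = 0.0417

0.0417 m


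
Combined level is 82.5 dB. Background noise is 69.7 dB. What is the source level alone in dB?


Given values:
  L_total = 82.5 dB, L_bg = 69.7 dB
Formula: L_source = 10 * log10(10^(L_total/10) - 10^(L_bg/10))
Convert to linear:
  10^(82.5/10) = 177827941.0039
  10^(69.7/10) = 9332543.008
Difference: 177827941.0039 - 9332543.008 = 168495397.9959
L_source = 10 * log10(168495397.9959) = 82.27

82.27 dB


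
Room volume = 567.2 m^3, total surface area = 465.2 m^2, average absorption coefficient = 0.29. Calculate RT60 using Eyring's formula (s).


Given values:
  V = 567.2 m^3, S = 465.2 m^2, alpha = 0.29
Formula: RT60 = 0.161 * V / (-S * ln(1 - alpha))
Compute ln(1 - 0.29) = ln(0.71) = -0.34249
Denominator: -465.2 * -0.34249 = 159.3263
Numerator: 0.161 * 567.2 = 91.3192
RT60 = 91.3192 / 159.3263 = 0.573

0.573 s


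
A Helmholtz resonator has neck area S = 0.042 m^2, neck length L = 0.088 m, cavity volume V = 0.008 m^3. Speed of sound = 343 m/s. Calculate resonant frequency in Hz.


Given values:
  S = 0.042 m^2, L = 0.088 m, V = 0.008 m^3, c = 343 m/s
Formula: f = (c / (2*pi)) * sqrt(S / (V * L))
Compute V * L = 0.008 * 0.088 = 0.000704
Compute S / (V * L) = 0.042 / 0.000704 = 59.6591
Compute sqrt(59.6591) = 7.72393
Compute c / (2*pi) = 343 / 6.283185 = 54.590148
f = 54.590148 * 7.72393 = 421.65

421.65 Hz


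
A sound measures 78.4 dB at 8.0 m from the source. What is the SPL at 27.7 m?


Given values:
  SPL1 = 78.4 dB, r1 = 8.0 m, r2 = 27.7 m
Formula: SPL2 = SPL1 - 20 * log10(r2 / r1)
Compute ratio: r2 / r1 = 27.7 / 8.0 = 3.4625
Compute log10: log10(3.4625) = 0.53939
Compute drop: 20 * 0.53939 = 10.7878
SPL2 = 78.4 - 10.7878 = 67.61

67.61 dB


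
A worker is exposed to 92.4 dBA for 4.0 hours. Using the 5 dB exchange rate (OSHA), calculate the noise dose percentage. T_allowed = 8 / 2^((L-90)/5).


Given values:
  L = 92.4 dBA, T = 4.0 hours
Formula: T_allowed = 8 / 2^((L - 90) / 5)
Compute exponent: (92.4 - 90) / 5 = 0.48
Compute 2^(0.48) = 1.394744
T_allowed = 8 / 1.394744 = 5.73582 hours
Dose = (T / T_allowed) * 100
Dose = (4.0 / 5.73582) * 100 = 69.74

69.74 %


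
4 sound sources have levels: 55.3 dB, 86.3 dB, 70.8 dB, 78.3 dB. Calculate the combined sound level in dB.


Formula: L_total = 10 * log10( sum(10^(Li/10)) )
  Source 1: 10^(55.3/10) = 338844.1561
  Source 2: 10^(86.3/10) = 426579518.8016
  Source 3: 10^(70.8/10) = 12022644.3462
  Source 4: 10^(78.3/10) = 67608297.5392
Sum of linear values = 506549304.8431
L_total = 10 * log10(506549304.8431) = 87.05

87.05 dB


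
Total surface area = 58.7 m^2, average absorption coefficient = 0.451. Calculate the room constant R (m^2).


Given values:
  S = 58.7 m^2, alpha = 0.451
Formula: R = S * alpha / (1 - alpha)
Numerator: 58.7 * 0.451 = 26.4737
Denominator: 1 - 0.451 = 0.549
R = 26.4737 / 0.549 = 48.22

48.22 m^2


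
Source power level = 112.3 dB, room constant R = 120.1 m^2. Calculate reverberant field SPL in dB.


Given values:
  Lw = 112.3 dB, R = 120.1 m^2
Formula: SPL = Lw + 10 * log10(4 / R)
Compute 4 / R = 4 / 120.1 = 0.033306
Compute 10 * log10(0.033306) = -14.7748
SPL = 112.3 + (-14.7748) = 97.53

97.53 dB


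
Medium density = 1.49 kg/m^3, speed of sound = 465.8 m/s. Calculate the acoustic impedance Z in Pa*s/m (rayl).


Given values:
  rho = 1.49 kg/m^3
  c = 465.8 m/s
Formula: Z = rho * c
Z = 1.49 * 465.8
Z = 694.04

694.04 rayl


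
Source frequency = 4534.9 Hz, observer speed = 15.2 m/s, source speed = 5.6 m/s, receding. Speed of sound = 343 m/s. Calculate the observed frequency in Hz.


Given values:
  f_s = 4534.9 Hz, v_o = 15.2 m/s, v_s = 5.6 m/s
  Direction: receding
Formula: f_o = f_s * (c - v_o) / (c + v_s)
Numerator: c - v_o = 343 - 15.2 = 327.8
Denominator: c + v_s = 343 + 5.6 = 348.6
f_o = 4534.9 * 327.8 / 348.6 = 4264.32

4264.32 Hz


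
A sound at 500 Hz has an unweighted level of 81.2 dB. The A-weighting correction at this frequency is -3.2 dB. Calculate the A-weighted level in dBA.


Given values:
  SPL = 81.2 dB
  A-weighting at 500 Hz = -3.2 dB
Formula: L_A = SPL + A_weight
L_A = 81.2 + (-3.2)
L_A = 78.0

78.0 dBA


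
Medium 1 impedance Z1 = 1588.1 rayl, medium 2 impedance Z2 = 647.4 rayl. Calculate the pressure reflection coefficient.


Given values:
  Z1 = 1588.1 rayl, Z2 = 647.4 rayl
Formula: R = (Z2 - Z1) / (Z2 + Z1)
Numerator: Z2 - Z1 = 647.4 - 1588.1 = -940.7
Denominator: Z2 + Z1 = 647.4 + 1588.1 = 2235.5
R = -940.7 / 2235.5 = -0.4208

-0.4208


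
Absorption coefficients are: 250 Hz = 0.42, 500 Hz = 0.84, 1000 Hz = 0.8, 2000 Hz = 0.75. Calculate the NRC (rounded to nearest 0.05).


Given values:
  a_250 = 0.42, a_500 = 0.84
  a_1000 = 0.8, a_2000 = 0.75
Formula: NRC = (a250 + a500 + a1000 + a2000) / 4
Sum = 0.42 + 0.84 + 0.8 + 0.75 = 2.81
NRC = 2.81 / 4 = 0.7025
Rounded to nearest 0.05: 0.7

0.7


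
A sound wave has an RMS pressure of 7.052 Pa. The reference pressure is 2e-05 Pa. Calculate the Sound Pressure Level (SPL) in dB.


Given values:
  p = 7.052 Pa
  p_ref = 2e-05 Pa
Formula: SPL = 20 * log10(p / p_ref)
Compute ratio: p / p_ref = 7.052 / 2e-05 = 352600
Compute log10: log10(352600) = 5.547282
Multiply: SPL = 20 * 5.547282 = 110.95

110.95 dB


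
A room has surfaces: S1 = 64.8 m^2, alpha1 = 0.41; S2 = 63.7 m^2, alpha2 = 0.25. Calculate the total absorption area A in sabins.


Given surfaces:
  Surface 1: 64.8 * 0.41 = 26.568
  Surface 2: 63.7 * 0.25 = 15.925
Formula: A = sum(Si * alpha_i)
A = 26.568 + 15.925
A = 42.49

42.49 sabins


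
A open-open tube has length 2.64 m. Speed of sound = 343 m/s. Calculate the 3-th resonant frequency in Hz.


Given values:
  Tube type: open-open, L = 2.64 m, c = 343 m/s, n = 3
Formula: f_n = n * c / (2 * L)
Compute 2 * L = 2 * 2.64 = 5.28
f = 3 * 343 / 5.28
f = 194.89

194.89 Hz


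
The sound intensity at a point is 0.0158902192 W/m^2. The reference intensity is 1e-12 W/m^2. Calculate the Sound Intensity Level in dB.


Given values:
  I = 0.0158902192 W/m^2
  I_ref = 1e-12 W/m^2
Formula: SIL = 10 * log10(I / I_ref)
Compute ratio: I / I_ref = 15890219200
Compute log10: log10(15890219200) = 10.20113
Multiply: SIL = 10 * 10.20113 = 102.01

102.01 dB


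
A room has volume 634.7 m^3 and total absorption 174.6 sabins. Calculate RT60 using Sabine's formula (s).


Given values:
  V = 634.7 m^3
  A = 174.6 sabins
Formula: RT60 = 0.161 * V / A
Numerator: 0.161 * 634.7 = 102.1867
RT60 = 102.1867 / 174.6 = 0.585

0.585 s


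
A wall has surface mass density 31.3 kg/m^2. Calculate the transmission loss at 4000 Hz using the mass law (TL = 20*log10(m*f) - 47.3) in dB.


Given values:
  m = 31.3 kg/m^2, f = 4000 Hz
Formula: TL = 20 * log10(m * f) - 47.3
Compute m * f = 31.3 * 4000 = 125200.0
Compute log10(125200.0) = 5.097604
Compute 20 * 5.097604 = 101.9521
TL = 101.9521 - 47.3 = 54.65

54.65 dB


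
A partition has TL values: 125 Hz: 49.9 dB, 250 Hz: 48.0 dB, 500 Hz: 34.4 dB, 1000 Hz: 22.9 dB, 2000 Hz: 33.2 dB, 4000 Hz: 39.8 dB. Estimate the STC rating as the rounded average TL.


Given TL values at each frequency:
  125 Hz: 49.9 dB
  250 Hz: 48.0 dB
  500 Hz: 34.4 dB
  1000 Hz: 22.9 dB
  2000 Hz: 33.2 dB
  4000 Hz: 39.8 dB
Formula: STC ~ round(average of TL values)
Sum = 49.9 + 48.0 + 34.4 + 22.9 + 33.2 + 39.8 = 228.2
Average = 228.2 / 6 = 38.03
Rounded: 38

38


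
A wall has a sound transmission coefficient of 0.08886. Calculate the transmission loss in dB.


Given values:
  tau = 0.08886
Formula: TL = 10 * log10(1 / tau)
Compute 1 / tau = 1 / 0.08886 = 11.2537
Compute log10(11.2537) = 1.051295
TL = 10 * 1.051295 = 10.51

10.51 dB


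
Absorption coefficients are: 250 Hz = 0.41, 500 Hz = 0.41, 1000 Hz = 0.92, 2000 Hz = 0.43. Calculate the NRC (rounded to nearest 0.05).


Given values:
  a_250 = 0.41, a_500 = 0.41
  a_1000 = 0.92, a_2000 = 0.43
Formula: NRC = (a250 + a500 + a1000 + a2000) / 4
Sum = 0.41 + 0.41 + 0.92 + 0.43 = 2.17
NRC = 2.17 / 4 = 0.5425
Rounded to nearest 0.05: 0.55

0.55


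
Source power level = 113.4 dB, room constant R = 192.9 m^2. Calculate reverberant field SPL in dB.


Given values:
  Lw = 113.4 dB, R = 192.9 m^2
Formula: SPL = Lw + 10 * log10(4 / R)
Compute 4 / R = 4 / 192.9 = 0.020736
Compute 10 * log10(0.020736) = -16.8328
SPL = 113.4 + (-16.8328) = 96.57

96.57 dB


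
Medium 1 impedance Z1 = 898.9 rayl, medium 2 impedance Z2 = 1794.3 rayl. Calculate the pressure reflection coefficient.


Given values:
  Z1 = 898.9 rayl, Z2 = 1794.3 rayl
Formula: R = (Z2 - Z1) / (Z2 + Z1)
Numerator: Z2 - Z1 = 1794.3 - 898.9 = 895.4
Denominator: Z2 + Z1 = 1794.3 + 898.9 = 2693.2
R = 895.4 / 2693.2 = 0.3325

0.3325


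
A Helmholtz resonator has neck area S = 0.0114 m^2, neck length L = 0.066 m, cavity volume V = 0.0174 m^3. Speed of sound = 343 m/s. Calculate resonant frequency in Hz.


Given values:
  S = 0.0114 m^2, L = 0.066 m, V = 0.0174 m^3, c = 343 m/s
Formula: f = (c / (2*pi)) * sqrt(S / (V * L))
Compute V * L = 0.0174 * 0.066 = 0.0011484
Compute S / (V * L) = 0.0114 / 0.0011484 = 9.9269
Compute sqrt(9.9269) = 3.150698
Compute c / (2*pi) = 343 / 6.283185 = 54.590148
f = 54.590148 * 3.150698 = 172.0

172.0 Hz


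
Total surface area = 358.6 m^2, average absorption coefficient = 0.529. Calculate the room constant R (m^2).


Given values:
  S = 358.6 m^2, alpha = 0.529
Formula: R = S * alpha / (1 - alpha)
Numerator: 358.6 * 0.529 = 189.6994
Denominator: 1 - 0.529 = 0.471
R = 189.6994 / 0.471 = 402.76

402.76 m^2


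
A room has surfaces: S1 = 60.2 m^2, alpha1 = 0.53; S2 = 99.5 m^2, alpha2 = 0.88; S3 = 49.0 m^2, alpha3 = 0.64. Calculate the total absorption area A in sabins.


Given surfaces:
  Surface 1: 60.2 * 0.53 = 31.906
  Surface 2: 99.5 * 0.88 = 87.56
  Surface 3: 49.0 * 0.64 = 31.36
Formula: A = sum(Si * alpha_i)
A = 31.906 + 87.56 + 31.36
A = 150.83

150.83 sabins


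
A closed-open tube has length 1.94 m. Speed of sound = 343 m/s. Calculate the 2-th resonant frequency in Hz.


Given values:
  Tube type: closed-open, L = 1.94 m, c = 343 m/s, n = 2
Formula: f_n = (2n - 1) * c / (4 * L)
Compute 2n - 1 = 2*2 - 1 = 3
Compute 4 * L = 4 * 1.94 = 7.76
f = 3 * 343 / 7.76
f = 132.6

132.6 Hz


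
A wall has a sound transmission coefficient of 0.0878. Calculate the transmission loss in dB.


Given values:
  tau = 0.0878
Formula: TL = 10 * log10(1 / tau)
Compute 1 / tau = 1 / 0.0878 = 11.3895
Compute log10(11.3895) = 1.056505
TL = 10 * 1.056505 = 10.57

10.57 dB


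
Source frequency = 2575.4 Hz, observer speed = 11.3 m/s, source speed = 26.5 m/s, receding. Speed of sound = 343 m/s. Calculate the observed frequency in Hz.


Given values:
  f_s = 2575.4 Hz, v_o = 11.3 m/s, v_s = 26.5 m/s
  Direction: receding
Formula: f_o = f_s * (c - v_o) / (c + v_s)
Numerator: c - v_o = 343 - 11.3 = 331.7
Denominator: c + v_s = 343 + 26.5 = 369.5
f_o = 2575.4 * 331.7 / 369.5 = 2311.94

2311.94 Hz


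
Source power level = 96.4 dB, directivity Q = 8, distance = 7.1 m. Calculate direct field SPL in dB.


Given values:
  Lw = 96.4 dB, Q = 8, r = 7.1 m
Formula: SPL = Lw + 10 * log10(Q / (4 * pi * r^2))
Compute 4 * pi * r^2 = 4 * pi * 7.1^2 = 633.4707
Compute Q / denom = 8 / 633.4707 = 0.01262884
Compute 10 * log10(0.01262884) = -18.9864
SPL = 96.4 + (-18.9864) = 77.41

77.41 dB


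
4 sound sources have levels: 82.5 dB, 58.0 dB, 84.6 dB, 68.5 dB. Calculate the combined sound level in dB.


Formula: L_total = 10 * log10( sum(10^(Li/10)) )
  Source 1: 10^(82.5/10) = 177827941.0039
  Source 2: 10^(58.0/10) = 630957.3445
  Source 3: 10^(84.6/10) = 288403150.3127
  Source 4: 10^(68.5/10) = 7079457.8438
Sum of linear values = 473941506.5049
L_total = 10 * log10(473941506.5049) = 86.76

86.76 dB


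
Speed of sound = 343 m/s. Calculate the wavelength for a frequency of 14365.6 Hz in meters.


Given values:
  c = 343 m/s, f = 14365.6 Hz
Formula: lambda = c / f
lambda = 343 / 14365.6
lambda = 0.0239

0.0239 m


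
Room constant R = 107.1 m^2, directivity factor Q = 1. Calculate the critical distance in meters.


Given values:
  R = 107.1 m^2, Q = 1
Formula: d_c = 0.141 * sqrt(Q * R)
Compute Q * R = 1 * 107.1 = 107.1
Compute sqrt(107.1) = 10.3489
d_c = 0.141 * 10.3489 = 1.459

1.459 m


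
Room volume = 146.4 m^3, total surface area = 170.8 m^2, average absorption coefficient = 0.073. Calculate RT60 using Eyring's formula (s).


Given values:
  V = 146.4 m^3, S = 170.8 m^2, alpha = 0.073
Formula: RT60 = 0.161 * V / (-S * ln(1 - alpha))
Compute ln(1 - 0.073) = ln(0.927) = -0.075802
Denominator: -170.8 * -0.075802 = 12.947
Numerator: 0.161 * 146.4 = 23.5704
RT60 = 23.5704 / 12.947 = 1.821

1.821 s


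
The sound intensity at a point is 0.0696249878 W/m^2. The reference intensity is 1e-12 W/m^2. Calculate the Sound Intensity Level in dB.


Given values:
  I = 0.0696249878 W/m^2
  I_ref = 1e-12 W/m^2
Formula: SIL = 10 * log10(I / I_ref)
Compute ratio: I / I_ref = 69624987800
Compute log10: log10(69624987800) = 10.842765
Multiply: SIL = 10 * 10.842765 = 108.43

108.43 dB


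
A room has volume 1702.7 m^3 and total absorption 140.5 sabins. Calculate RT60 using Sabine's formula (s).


Given values:
  V = 1702.7 m^3
  A = 140.5 sabins
Formula: RT60 = 0.161 * V / A
Numerator: 0.161 * 1702.7 = 274.1347
RT60 = 274.1347 / 140.5 = 1.951

1.951 s


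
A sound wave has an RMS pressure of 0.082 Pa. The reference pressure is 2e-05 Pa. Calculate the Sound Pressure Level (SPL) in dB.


Given values:
  p = 0.082 Pa
  p_ref = 2e-05 Pa
Formula: SPL = 20 * log10(p / p_ref)
Compute ratio: p / p_ref = 0.082 / 2e-05 = 4100
Compute log10: log10(4100) = 3.612784
Multiply: SPL = 20 * 3.612784 = 72.26

72.26 dB


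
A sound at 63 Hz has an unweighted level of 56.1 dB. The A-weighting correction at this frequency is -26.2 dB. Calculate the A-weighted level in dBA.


Given values:
  SPL = 56.1 dB
  A-weighting at 63 Hz = -26.2 dB
Formula: L_A = SPL + A_weight
L_A = 56.1 + (-26.2)
L_A = 29.9

29.9 dBA


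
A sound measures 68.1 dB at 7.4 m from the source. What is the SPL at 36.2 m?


Given values:
  SPL1 = 68.1 dB, r1 = 7.4 m, r2 = 36.2 m
Formula: SPL2 = SPL1 - 20 * log10(r2 / r1)
Compute ratio: r2 / r1 = 36.2 / 7.4 = 4.8919
Compute log10: log10(4.8919) = 0.689478
Compute drop: 20 * 0.689478 = 13.7896
SPL2 = 68.1 - 13.7896 = 54.31

54.31 dB


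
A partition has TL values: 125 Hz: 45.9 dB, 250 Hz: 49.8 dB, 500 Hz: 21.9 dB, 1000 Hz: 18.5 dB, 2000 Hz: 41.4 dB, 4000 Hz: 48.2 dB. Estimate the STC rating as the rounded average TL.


Given TL values at each frequency:
  125 Hz: 45.9 dB
  250 Hz: 49.8 dB
  500 Hz: 21.9 dB
  1000 Hz: 18.5 dB
  2000 Hz: 41.4 dB
  4000 Hz: 48.2 dB
Formula: STC ~ round(average of TL values)
Sum = 45.9 + 49.8 + 21.9 + 18.5 + 41.4 + 48.2 = 225.7
Average = 225.7 / 6 = 37.62
Rounded: 38

38


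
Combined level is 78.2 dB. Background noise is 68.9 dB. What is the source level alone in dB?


Given values:
  L_total = 78.2 dB, L_bg = 68.9 dB
Formula: L_source = 10 * log10(10^(L_total/10) - 10^(L_bg/10))
Convert to linear:
  10^(78.2/10) = 66069344.8008
  10^(68.9/10) = 7762471.1663
Difference: 66069344.8008 - 7762471.1663 = 58306873.6345
L_source = 10 * log10(58306873.6345) = 77.66

77.66 dB


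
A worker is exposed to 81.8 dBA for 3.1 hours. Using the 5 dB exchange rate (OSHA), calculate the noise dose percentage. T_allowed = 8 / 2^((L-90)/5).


Given values:
  L = 81.8 dBA, T = 3.1 hours
Formula: T_allowed = 8 / 2^((L - 90) / 5)
Compute exponent: (81.8 - 90) / 5 = -1.64
Compute 2^(-1.64) = 0.320856
T_allowed = 8 / 0.320856 = 24.933303 hours
Dose = (T / T_allowed) * 100
Dose = (3.1 / 24.933303) * 100 = 12.43

12.43 %


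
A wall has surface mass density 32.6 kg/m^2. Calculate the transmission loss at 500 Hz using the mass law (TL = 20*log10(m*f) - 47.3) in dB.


Given values:
  m = 32.6 kg/m^2, f = 500 Hz
Formula: TL = 20 * log10(m * f) - 47.3
Compute m * f = 32.6 * 500 = 16300.0
Compute log10(16300.0) = 4.212188
Compute 20 * 4.212188 = 84.2438
TL = 84.2438 - 47.3 = 36.94

36.94 dB


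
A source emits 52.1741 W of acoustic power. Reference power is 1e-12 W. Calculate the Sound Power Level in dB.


Given values:
  W = 52.1741 W
  W_ref = 1e-12 W
Formula: SWL = 10 * log10(W / W_ref)
Compute ratio: W / W_ref = 52174100000000
Compute log10: log10(52174100000000) = 13.717455
Multiply: SWL = 10 * 13.717455 = 137.17

137.17 dB


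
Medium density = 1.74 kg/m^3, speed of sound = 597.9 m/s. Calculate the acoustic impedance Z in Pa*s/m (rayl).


Given values:
  rho = 1.74 kg/m^3
  c = 597.9 m/s
Formula: Z = rho * c
Z = 1.74 * 597.9
Z = 1040.35

1040.35 rayl


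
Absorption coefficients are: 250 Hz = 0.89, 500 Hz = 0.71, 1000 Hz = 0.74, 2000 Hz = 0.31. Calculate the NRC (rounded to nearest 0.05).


Given values:
  a_250 = 0.89, a_500 = 0.71
  a_1000 = 0.74, a_2000 = 0.31
Formula: NRC = (a250 + a500 + a1000 + a2000) / 4
Sum = 0.89 + 0.71 + 0.74 + 0.31 = 2.65
NRC = 2.65 / 4 = 0.6625
Rounded to nearest 0.05: 0.65

0.65


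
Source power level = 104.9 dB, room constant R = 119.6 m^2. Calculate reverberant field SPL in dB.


Given values:
  Lw = 104.9 dB, R = 119.6 m^2
Formula: SPL = Lw + 10 * log10(4 / R)
Compute 4 / R = 4 / 119.6 = 0.033445
Compute 10 * log10(0.033445) = -14.7567
SPL = 104.9 + (-14.7567) = 90.14

90.14 dB


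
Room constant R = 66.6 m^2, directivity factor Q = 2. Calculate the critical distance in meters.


Given values:
  R = 66.6 m^2, Q = 2
Formula: d_c = 0.141 * sqrt(Q * R)
Compute Q * R = 2 * 66.6 = 133.2
Compute sqrt(133.2) = 11.5412
d_c = 0.141 * 11.5412 = 1.627

1.627 m


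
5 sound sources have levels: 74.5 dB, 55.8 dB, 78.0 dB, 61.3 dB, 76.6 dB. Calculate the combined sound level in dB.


Formula: L_total = 10 * log10( sum(10^(Li/10)) )
  Source 1: 10^(74.5/10) = 28183829.3126
  Source 2: 10^(55.8/10) = 380189.3963
  Source 3: 10^(78.0/10) = 63095734.448
  Source 4: 10^(61.3/10) = 1348962.8826
  Source 5: 10^(76.6/10) = 45708818.9615
Sum of linear values = 138717535.001
L_total = 10 * log10(138717535.001) = 81.42

81.42 dB


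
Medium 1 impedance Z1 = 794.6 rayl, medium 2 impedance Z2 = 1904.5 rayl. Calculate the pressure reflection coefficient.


Given values:
  Z1 = 794.6 rayl, Z2 = 1904.5 rayl
Formula: R = (Z2 - Z1) / (Z2 + Z1)
Numerator: Z2 - Z1 = 1904.5 - 794.6 = 1109.9
Denominator: Z2 + Z1 = 1904.5 + 794.6 = 2699.1
R = 1109.9 / 2699.1 = 0.4112

0.4112


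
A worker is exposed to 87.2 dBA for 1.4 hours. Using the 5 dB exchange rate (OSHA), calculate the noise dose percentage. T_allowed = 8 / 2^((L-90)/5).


Given values:
  L = 87.2 dBA, T = 1.4 hours
Formula: T_allowed = 8 / 2^((L - 90) / 5)
Compute exponent: (87.2 - 90) / 5 = -0.56
Compute 2^(-0.56) = 0.678302
T_allowed = 8 / 0.678302 = 11.794157 hours
Dose = (T / T_allowed) * 100
Dose = (1.4 / 11.794157) * 100 = 11.87

11.87 %


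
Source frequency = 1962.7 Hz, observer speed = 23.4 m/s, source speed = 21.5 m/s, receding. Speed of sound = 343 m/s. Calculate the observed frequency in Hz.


Given values:
  f_s = 1962.7 Hz, v_o = 23.4 m/s, v_s = 21.5 m/s
  Direction: receding
Formula: f_o = f_s * (c - v_o) / (c + v_s)
Numerator: c - v_o = 343 - 23.4 = 319.6
Denominator: c + v_s = 343 + 21.5 = 364.5
f_o = 1962.7 * 319.6 / 364.5 = 1720.93

1720.93 Hz


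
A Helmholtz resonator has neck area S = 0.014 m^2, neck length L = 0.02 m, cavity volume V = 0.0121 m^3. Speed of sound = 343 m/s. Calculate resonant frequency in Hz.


Given values:
  S = 0.014 m^2, L = 0.02 m, V = 0.0121 m^3, c = 343 m/s
Formula: f = (c / (2*pi)) * sqrt(S / (V * L))
Compute V * L = 0.0121 * 0.02 = 0.000242
Compute S / (V * L) = 0.014 / 0.000242 = 57.8512
Compute sqrt(57.8512) = 7.605998
Compute c / (2*pi) = 343 / 6.283185 = 54.590148
f = 54.590148 * 7.605998 = 415.21

415.21 Hz


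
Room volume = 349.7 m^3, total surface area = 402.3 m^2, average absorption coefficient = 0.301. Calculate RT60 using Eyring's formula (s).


Given values:
  V = 349.7 m^3, S = 402.3 m^2, alpha = 0.301
Formula: RT60 = 0.161 * V / (-S * ln(1 - alpha))
Compute ln(1 - 0.301) = ln(0.699) = -0.358105
Denominator: -402.3 * -0.358105 = 144.0656
Numerator: 0.161 * 349.7 = 56.3017
RT60 = 56.3017 / 144.0656 = 0.391

0.391 s


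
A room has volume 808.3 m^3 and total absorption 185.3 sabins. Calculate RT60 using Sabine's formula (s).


Given values:
  V = 808.3 m^3
  A = 185.3 sabins
Formula: RT60 = 0.161 * V / A
Numerator: 0.161 * 808.3 = 130.1363
RT60 = 130.1363 / 185.3 = 0.702

0.702 s


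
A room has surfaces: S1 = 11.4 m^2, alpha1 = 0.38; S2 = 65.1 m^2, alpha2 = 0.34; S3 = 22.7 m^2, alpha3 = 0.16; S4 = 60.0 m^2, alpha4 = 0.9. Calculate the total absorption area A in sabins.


Given surfaces:
  Surface 1: 11.4 * 0.38 = 4.332
  Surface 2: 65.1 * 0.34 = 22.134
  Surface 3: 22.7 * 0.16 = 3.632
  Surface 4: 60.0 * 0.9 = 54.0
Formula: A = sum(Si * alpha_i)
A = 4.332 + 22.134 + 3.632 + 54.0
A = 84.1

84.1 sabins


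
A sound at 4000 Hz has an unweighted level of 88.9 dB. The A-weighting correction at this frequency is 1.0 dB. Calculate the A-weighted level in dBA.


Given values:
  SPL = 88.9 dB
  A-weighting at 4000 Hz = 1.0 dB
Formula: L_A = SPL + A_weight
L_A = 88.9 + (1.0)
L_A = 89.9

89.9 dBA


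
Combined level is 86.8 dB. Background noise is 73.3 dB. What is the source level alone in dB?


Given values:
  L_total = 86.8 dB, L_bg = 73.3 dB
Formula: L_source = 10 * log10(10^(L_total/10) - 10^(L_bg/10))
Convert to linear:
  10^(86.8/10) = 478630092.3226
  10^(73.3/10) = 21379620.895
Difference: 478630092.3226 - 21379620.895 = 457250471.4276
L_source = 10 * log10(457250471.4276) = 86.6

86.6 dB


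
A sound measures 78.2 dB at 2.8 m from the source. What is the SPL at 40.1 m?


Given values:
  SPL1 = 78.2 dB, r1 = 2.8 m, r2 = 40.1 m
Formula: SPL2 = SPL1 - 20 * log10(r2 / r1)
Compute ratio: r2 / r1 = 40.1 / 2.8 = 14.3214
Compute log10: log10(14.3214) = 1.155985
Compute drop: 20 * 1.155985 = 23.1197
SPL2 = 78.2 - 23.1197 = 55.08

55.08 dB


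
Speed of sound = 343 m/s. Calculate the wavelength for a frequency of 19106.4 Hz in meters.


Given values:
  c = 343 m/s, f = 19106.4 Hz
Formula: lambda = c / f
lambda = 343 / 19106.4
lambda = 0.018

0.018 m


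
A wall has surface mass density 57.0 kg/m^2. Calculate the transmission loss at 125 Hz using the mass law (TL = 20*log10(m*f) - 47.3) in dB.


Given values:
  m = 57.0 kg/m^2, f = 125 Hz
Formula: TL = 20 * log10(m * f) - 47.3
Compute m * f = 57.0 * 125 = 7125.0
Compute log10(7125.0) = 3.852785
Compute 20 * 3.852785 = 77.0557
TL = 77.0557 - 47.3 = 29.76

29.76 dB


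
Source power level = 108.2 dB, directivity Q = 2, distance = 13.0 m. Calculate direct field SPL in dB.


Given values:
  Lw = 108.2 dB, Q = 2, r = 13.0 m
Formula: SPL = Lw + 10 * log10(Q / (4 * pi * r^2))
Compute 4 * pi * r^2 = 4 * pi * 13.0^2 = 2123.7166
Compute Q / denom = 2 / 2123.7166 = 0.00094175
Compute 10 * log10(0.00094175) = -30.2606
SPL = 108.2 + (-30.2606) = 77.94

77.94 dB


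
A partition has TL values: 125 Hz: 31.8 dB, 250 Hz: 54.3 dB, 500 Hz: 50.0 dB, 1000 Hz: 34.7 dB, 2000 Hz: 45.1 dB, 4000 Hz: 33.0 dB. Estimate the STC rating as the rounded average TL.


Given TL values at each frequency:
  125 Hz: 31.8 dB
  250 Hz: 54.3 dB
  500 Hz: 50.0 dB
  1000 Hz: 34.7 dB
  2000 Hz: 45.1 dB
  4000 Hz: 33.0 dB
Formula: STC ~ round(average of TL values)
Sum = 31.8 + 54.3 + 50.0 + 34.7 + 45.1 + 33.0 = 248.9
Average = 248.9 / 6 = 41.48
Rounded: 41

41


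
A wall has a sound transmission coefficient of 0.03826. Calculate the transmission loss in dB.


Given values:
  tau = 0.03826
Formula: TL = 10 * log10(1 / tau)
Compute 1 / tau = 1 / 0.03826 = 26.137
Compute log10(26.137) = 1.417256
TL = 10 * 1.417256 = 14.17

14.17 dB


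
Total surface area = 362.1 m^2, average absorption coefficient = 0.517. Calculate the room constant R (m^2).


Given values:
  S = 362.1 m^2, alpha = 0.517
Formula: R = S * alpha / (1 - alpha)
Numerator: 362.1 * 0.517 = 187.2057
Denominator: 1 - 0.517 = 0.483
R = 187.2057 / 0.483 = 387.59

387.59 m^2


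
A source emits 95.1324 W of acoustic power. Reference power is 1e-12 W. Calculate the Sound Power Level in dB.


Given values:
  W = 95.1324 W
  W_ref = 1e-12 W
Formula: SWL = 10 * log10(W / W_ref)
Compute ratio: W / W_ref = 95132400000000
Compute log10: log10(95132400000000) = 13.978328
Multiply: SWL = 10 * 13.978328 = 139.78

139.78 dB


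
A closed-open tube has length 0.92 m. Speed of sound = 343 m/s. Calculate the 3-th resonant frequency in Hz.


Given values:
  Tube type: closed-open, L = 0.92 m, c = 343 m/s, n = 3
Formula: f_n = (2n - 1) * c / (4 * L)
Compute 2n - 1 = 2*3 - 1 = 5
Compute 4 * L = 4 * 0.92 = 3.68
f = 5 * 343 / 3.68
f = 466.03

466.03 Hz


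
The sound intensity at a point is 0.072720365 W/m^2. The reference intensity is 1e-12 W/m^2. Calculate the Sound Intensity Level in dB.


Given values:
  I = 0.072720365 W/m^2
  I_ref = 1e-12 W/m^2
Formula: SIL = 10 * log10(I / I_ref)
Compute ratio: I / I_ref = 72720365000
Compute log10: log10(72720365000) = 10.861656
Multiply: SIL = 10 * 10.861656 = 108.62

108.62 dB


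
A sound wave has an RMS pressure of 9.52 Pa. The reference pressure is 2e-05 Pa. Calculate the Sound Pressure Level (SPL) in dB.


Given values:
  p = 9.52 Pa
  p_ref = 2e-05 Pa
Formula: SPL = 20 * log10(p / p_ref)
Compute ratio: p / p_ref = 9.52 / 2e-05 = 476000
Compute log10: log10(476000) = 5.677607
Multiply: SPL = 20 * 5.677607 = 113.55

113.55 dB


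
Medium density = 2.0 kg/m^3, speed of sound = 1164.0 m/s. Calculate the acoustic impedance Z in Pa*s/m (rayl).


Given values:
  rho = 2.0 kg/m^3
  c = 1164.0 m/s
Formula: Z = rho * c
Z = 2.0 * 1164.0
Z = 2328.0

2328.0 rayl


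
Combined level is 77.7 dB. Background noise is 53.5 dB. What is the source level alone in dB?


Given values:
  L_total = 77.7 dB, L_bg = 53.5 dB
Formula: L_source = 10 * log10(10^(L_total/10) - 10^(L_bg/10))
Convert to linear:
  10^(77.7/10) = 58884365.5356
  10^(53.5/10) = 223872.1139
Difference: 58884365.5356 - 223872.1139 = 58660493.4217
L_source = 10 * log10(58660493.4217) = 77.68

77.68 dB


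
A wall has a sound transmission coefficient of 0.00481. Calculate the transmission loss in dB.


Given values:
  tau = 0.00481
Formula: TL = 10 * log10(1 / tau)
Compute 1 / tau = 1 / 0.00481 = 207.9002
Compute log10(207.9002) = 2.317855
TL = 10 * 2.317855 = 23.18

23.18 dB


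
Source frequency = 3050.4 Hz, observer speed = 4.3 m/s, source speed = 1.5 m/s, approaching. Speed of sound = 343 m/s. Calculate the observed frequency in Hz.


Given values:
  f_s = 3050.4 Hz, v_o = 4.3 m/s, v_s = 1.5 m/s
  Direction: approaching
Formula: f_o = f_s * (c + v_o) / (c - v_s)
Numerator: c + v_o = 343 + 4.3 = 347.3
Denominator: c - v_s = 343 - 1.5 = 341.5
f_o = 3050.4 * 347.3 / 341.5 = 3102.21

3102.21 Hz


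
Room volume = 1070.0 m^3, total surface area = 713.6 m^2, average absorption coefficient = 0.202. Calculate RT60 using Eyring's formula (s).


Given values:
  V = 1070.0 m^3, S = 713.6 m^2, alpha = 0.202
Formula: RT60 = 0.161 * V / (-S * ln(1 - alpha))
Compute ln(1 - 0.202) = ln(0.798) = -0.225647
Denominator: -713.6 * -0.225647 = 161.0217
Numerator: 0.161 * 1070.0 = 172.27
RT60 = 172.27 / 161.0217 = 1.07

1.07 s


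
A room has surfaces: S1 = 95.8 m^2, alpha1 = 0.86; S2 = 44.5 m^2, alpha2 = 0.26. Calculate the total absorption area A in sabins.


Given surfaces:
  Surface 1: 95.8 * 0.86 = 82.388
  Surface 2: 44.5 * 0.26 = 11.57
Formula: A = sum(Si * alpha_i)
A = 82.388 + 11.57
A = 93.96

93.96 sabins


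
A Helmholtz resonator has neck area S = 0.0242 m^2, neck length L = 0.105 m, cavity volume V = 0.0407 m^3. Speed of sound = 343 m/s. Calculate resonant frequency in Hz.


Given values:
  S = 0.0242 m^2, L = 0.105 m, V = 0.0407 m^3, c = 343 m/s
Formula: f = (c / (2*pi)) * sqrt(S / (V * L))
Compute V * L = 0.0407 * 0.105 = 0.0042735
Compute S / (V * L) = 0.0242 / 0.0042735 = 5.6628
Compute sqrt(5.6628) = 2.379664
Compute c / (2*pi) = 343 / 6.283185 = 54.590148
f = 54.590148 * 2.379664 = 129.91

129.91 Hz


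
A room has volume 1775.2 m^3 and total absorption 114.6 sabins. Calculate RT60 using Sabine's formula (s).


Given values:
  V = 1775.2 m^3
  A = 114.6 sabins
Formula: RT60 = 0.161 * V / A
Numerator: 0.161 * 1775.2 = 285.8072
RT60 = 285.8072 / 114.6 = 2.494

2.494 s


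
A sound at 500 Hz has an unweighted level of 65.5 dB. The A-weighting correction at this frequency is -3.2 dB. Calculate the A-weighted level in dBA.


Given values:
  SPL = 65.5 dB
  A-weighting at 500 Hz = -3.2 dB
Formula: L_A = SPL + A_weight
L_A = 65.5 + (-3.2)
L_A = 62.3

62.3 dBA


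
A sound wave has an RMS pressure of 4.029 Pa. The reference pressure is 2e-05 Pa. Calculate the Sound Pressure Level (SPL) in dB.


Given values:
  p = 4.029 Pa
  p_ref = 2e-05 Pa
Formula: SPL = 20 * log10(p / p_ref)
Compute ratio: p / p_ref = 4.029 / 2e-05 = 201450
Compute log10: log10(201450) = 5.304167
Multiply: SPL = 20 * 5.304167 = 106.08

106.08 dB


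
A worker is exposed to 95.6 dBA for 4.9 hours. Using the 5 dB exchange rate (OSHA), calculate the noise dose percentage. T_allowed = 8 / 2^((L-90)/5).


Given values:
  L = 95.6 dBA, T = 4.9 hours
Formula: T_allowed = 8 / 2^((L - 90) / 5)
Compute exponent: (95.6 - 90) / 5 = 1.12
Compute 2^(1.12) = 2.17347
T_allowed = 8 / 2.17347 = 3.68075 hours
Dose = (T / T_allowed) * 100
Dose = (4.9 / 3.68075) * 100 = 133.13

133.13 %


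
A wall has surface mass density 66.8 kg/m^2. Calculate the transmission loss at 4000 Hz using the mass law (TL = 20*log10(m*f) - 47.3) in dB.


Given values:
  m = 66.8 kg/m^2, f = 4000 Hz
Formula: TL = 20 * log10(m * f) - 47.3
Compute m * f = 66.8 * 4000 = 267200.0
Compute log10(267200.0) = 5.426836
Compute 20 * 5.426836 = 108.5367
TL = 108.5367 - 47.3 = 61.24

61.24 dB


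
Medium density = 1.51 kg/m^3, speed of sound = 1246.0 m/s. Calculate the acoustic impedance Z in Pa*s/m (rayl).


Given values:
  rho = 1.51 kg/m^3
  c = 1246.0 m/s
Formula: Z = rho * c
Z = 1.51 * 1246.0
Z = 1881.46

1881.46 rayl


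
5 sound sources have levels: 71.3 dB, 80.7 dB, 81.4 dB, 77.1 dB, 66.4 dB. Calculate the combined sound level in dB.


Formula: L_total = 10 * log10( sum(10^(Li/10)) )
  Source 1: 10^(71.3/10) = 13489628.8259
  Source 2: 10^(80.7/10) = 117489755.494
  Source 3: 10^(81.4/10) = 138038426.4603
  Source 4: 10^(77.1/10) = 51286138.3991
  Source 5: 10^(66.4/10) = 4365158.3224
Sum of linear values = 324669107.5017
L_total = 10 * log10(324669107.5017) = 85.11

85.11 dB
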